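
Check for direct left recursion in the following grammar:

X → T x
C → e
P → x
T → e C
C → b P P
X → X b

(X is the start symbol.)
Yes, X is left-recursive

Direct left recursion occurs when N → N α for some non-terminal N (the right-hand side begins with the left-hand side itself).

X → T x: starts with T
C → e: starts with e
P → x: starts with x
T → e C: starts with e
C → b P P: starts with b
X → X b: LEFT RECURSIVE (starts with X)

The grammar has direct left recursion on: X.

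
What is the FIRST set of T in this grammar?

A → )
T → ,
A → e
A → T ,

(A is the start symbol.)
To compute FIRST(T), examine every production with T on the left-hand side, reading each right-hand side left to right until a non-nullable symbol is reached.

From T → ,:
  - ',' is a terminal: add ',' and stop

Collecting: FIRST(T) = { ',' }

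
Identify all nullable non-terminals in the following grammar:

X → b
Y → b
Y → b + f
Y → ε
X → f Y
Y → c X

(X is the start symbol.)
ε-productions: Y → ε
So Y is immediately nullable.
No further non-terminal can be added: every production for the remaining non-terminals contains a terminal or a non-nullable non-terminal.
Nullable = { 'Y' }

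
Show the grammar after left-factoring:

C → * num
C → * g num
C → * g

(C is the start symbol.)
C → * C'
C' → num
C' → g C''
C'' → num
C'' → ε

Left-factoring transforms A → αβ₁ | αβ₂ into A → αA' and A' → β₁ | β₂
(α is the longest common prefix among the alternatives). Repeat until
no nonterminal has two alternatives with a common prefix.

Round 1: C has alternatives sharing prefix '*'. Introduce C': C → * C'
  Add: C' → num
  Add: C' → g num
  Add: C' → g

Round 2: C' has alternatives sharing prefix 'g'. Introduce C'': C' → g C''
  Add: C'' → num
  Add: C'' → ε

No remaining common prefixes — done.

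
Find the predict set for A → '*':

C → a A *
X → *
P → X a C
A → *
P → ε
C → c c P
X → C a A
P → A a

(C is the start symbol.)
PREDICT(A → '*') = (FIRST(RHS) \ {ε}) ∪ (FOLLOW(A) if ε ∈ FIRST(RHS), i.e. RHS ⇒* ε)
FIRST('*') = { '*' }
ε ∉ FIRST('*'), so FOLLOW(A) is not added.
PREDICT(A → '*') = { '*' }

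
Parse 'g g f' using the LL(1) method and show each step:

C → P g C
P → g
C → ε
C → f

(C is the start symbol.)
LL(1) parsing maintains a stack (initially the start symbol over $) and the input. At each step: if the stack top is a terminal, match it against the current input token; if it is a non-terminal N, replace it with the RHS of M[N, lookahead] (the unique production whose predict set contains the lookahead).

Stack is shown with the top on the left.

Stack    Input    Action
------------------------
C $      g g f $  output C → P g C
P g C $  g g f $  output P → g
g g C $  g g f $  match 'g'
g C $    g f $    match 'g'
C $      f $      output C → f
f $      f $      match 'f'
$        $        accept

The string is accepted.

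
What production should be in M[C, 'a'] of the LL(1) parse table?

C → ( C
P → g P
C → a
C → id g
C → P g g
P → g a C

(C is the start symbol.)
To find M[C, 'a'], we find productions for C where 'a' is in the predict set (PREDICT(N → α) = (FIRST(α) \ {ε}) ∪ (FOLLOW(N) if α ⇒* ε)).

Relevant sets:
  FIRST(P) = { 'g' }

C → ( C: PREDICT = { '(' }
C → a: PREDICT = { 'a' }
  'a' is in predict set, so this production goes in M[C, 'a']
C → id g: PREDICT = { 'id' }
C → P g g: PREDICT = { 'g' }

M[C, 'a'] = C → a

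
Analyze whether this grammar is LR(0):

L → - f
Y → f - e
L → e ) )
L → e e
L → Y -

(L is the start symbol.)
Yes, the grammar is LR(0)

Augment with L' → L and build the canonical LR(0) collection (I0 = CLOSURE({[L' → . L]}), then GOTO on every symbol after a dot until no new states appear). It has 13 states:
  I0: { [L → . - f], [L → . Y -], [L → . e ) )], [L → . e e], [L' → . L], [Y → . f - e] }  — shift
  I1: { [L → - . f] }  — shift
  I2: { [L' → L .] }  — accept
  I3: { [L → Y . -] }  — shift
  I4: { [L → e . ) )], [L → e . e] }  — shift
  I5: { [Y → f . - e] }  — shift
  I6: { [Y → f - . e] }  — shift
  I7: { [Y → f - e .] }  — reduce
  I8: { [L → e ) . )] }  — shift
  I9: { [L → e e .] }  — reduce
  I10: { [L → e ) ) .] }  — reduce
  I11: { [L → Y - .] }  — reduce
  I12: { [L → - f .] }  — reduce

Every state is either a pure shift/goto state or contains exactly one complete item and nothing to shift — no conflicts. The grammar is LR(0).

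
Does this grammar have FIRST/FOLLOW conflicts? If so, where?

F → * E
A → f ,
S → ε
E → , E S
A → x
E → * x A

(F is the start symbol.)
A FIRST/FOLLOW conflict occurs when a non-terminal N has a nullable alternative N → β (β ⇒* ε) and another alternative N → α with FIRST(α) ∩ FOLLOW(N) ≠ ∅: on such a lookahead the parser cannot decide between expanding α and letting N vanish via β.

Nullable non-terminals: S.
S has a nullable alternative but only one production, so nothing to check.

A, E, F have no nullable alternative, so no FIRST/FOLLOW check is needed there.

No FIRST/FOLLOW conflicts found.

Answer: No FIRST/FOLLOW conflicts.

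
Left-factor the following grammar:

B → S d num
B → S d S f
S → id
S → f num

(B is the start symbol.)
Left-factoring transforms A → αβ₁ | αβ₂ into A → αA' and A' → β₁ | β₂
(α is the longest common prefix among the alternatives). Repeat until
no nonterminal has two alternatives with a common prefix.

Round 1: B has alternatives sharing prefix 'S d'. Introduce B': B → S d B'
  Add: B' → num
  Add: B' → S f

No remaining common prefixes — done.

Resulting grammar:
B → S d B'
B' → num
B' → S f
S → id
S → f num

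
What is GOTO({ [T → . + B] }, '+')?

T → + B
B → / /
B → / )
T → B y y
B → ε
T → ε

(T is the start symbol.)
GOTO(I, '+') = CLOSURE({ [A → αX.β] : [A → α.Xβ] ∈ I, X = '+' })

Items with dot before '+', with the dot advanced:
  [T → . + B] → [T → + . B]
Closure of the advanced items:
  [T → + . B] has the dot before B: add [B → . / /], [B → . / )], [B → .]

GOTO = { [B → . / )], [B → . / /], [B → .], [T → + . B] }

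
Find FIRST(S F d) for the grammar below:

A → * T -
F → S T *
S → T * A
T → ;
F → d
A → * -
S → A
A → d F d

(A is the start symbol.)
FIRST sets of the non-terminals involved (from the grammar, by fixed-point iteration):
  FIRST(S) = { '*', ';', 'd' }

To compute FIRST(S F d), process the symbols left to right:
Symbol S is a non-terminal. Add FIRST(S) \ {ε} = { '*', ';', 'd' }
S is not nullable (ε ∉ FIRST(S)), so stop here.
FIRST(S F d) = { '*', ';', 'd' }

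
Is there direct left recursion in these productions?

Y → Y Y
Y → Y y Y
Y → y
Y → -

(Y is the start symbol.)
Yes, Y is left-recursive

Y → Y Y: LEFT RECURSIVE (starts with Y)
Y → Y y Y: LEFT RECURSIVE (starts with Y)
Y → y: starts with y
Y → -: starts with '-'

The grammar has direct left recursion on: Y.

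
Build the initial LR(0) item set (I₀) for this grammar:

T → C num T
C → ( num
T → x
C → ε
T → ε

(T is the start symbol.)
{ [C → . ( num], [C → .], [T → . C num T], [T → . x], [T → .], [T' → . T] }

First, augment the grammar with T' → T
I₀ = CLOSURE({ [T' → . T] }):
  [T' → . T] has the dot before T: add [T → . C num T], [T → . x], [T → .]
  [T → . C num T] has the dot before C: add [C → . ( num], [C → .]
No further items can be added.

I₀ = { [C → . ( num], [C → .], [T → . C num T], [T → . x], [T → .], [T' → . T] }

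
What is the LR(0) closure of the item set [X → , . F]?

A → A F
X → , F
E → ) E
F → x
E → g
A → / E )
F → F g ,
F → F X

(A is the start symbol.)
Start with: [X → , . F]
  [X → , . F] has the dot before F: add [F → . x], [F → . F g ,], [F → . F X]
No further items can be added.

CLOSURE = { [F → . F X], [F → . F g ,], [F → . x], [X → , . F] }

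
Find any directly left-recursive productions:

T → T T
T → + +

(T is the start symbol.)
Yes, T is left-recursive

T → T T: LEFT RECURSIVE (starts with T)
T → + +: starts with '+'

The grammar has direct left recursion on: T.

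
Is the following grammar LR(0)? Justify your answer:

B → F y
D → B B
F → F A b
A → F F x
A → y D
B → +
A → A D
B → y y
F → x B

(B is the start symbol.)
A grammar is LR(0) if no state in the canonical LR(0) collection has:
  - both a shift item (dot before a terminal) and a complete item (shift-reduce conflict), or
  - two or more complete items (reduce-reduce conflict; the accept item [B' → B .] counts as a complete item here).

Augment with B' → B and build the canonical LR(0) collection (I0 = CLOSURE({[B' → . B]}), then GOTO on every symbol after a dot until no new states appear). It has 19 states:
  I0: { [B → . +], [B → . F y], [B → . y y], [B' → . B], [F → . F A b], [F → . x B] }  — shift
  I1: { [B → + .] }  — reduce
  I2: { [B' → B .] }  — accept
  I3: { [A → . A D], [A → . F F x], [A → . y D], [B → F . y], [F → . F A b], [F → . x B], [F → F . A b] }  — shift
  I4: { [B → . +], [B → . F y], [B → . y y], [F → . F A b], [F → . x B], [F → x . B] }  — shift
  I5: { [B → y . y] }  — shift
  I6: { [B → y y .] }  — reduce
  I7: { [F → x B .] }  — reduce
  I8: { [A → A . D], [B → . +], [B → . F y], [B → . y y], [D → . B B], [F → . F A b], [F → . x B], [F → F A . b] }  — shift
  I9: { [A → . A D], [A → . F F x], [A → . y D], [A → F . F x], [F → . F A b], [F → . x B], [F → F . A b] }  — shift
  I10: { [A → y . D], [B → . +], [B → . F y], [B → . y y], [B → F y .], [D → . B B], [F → . F A b], [F → . x B] }  — shift, reduce
  I11: { [B → . +], [B → . F y], [B → . y y], [D → B . B], [F → . F A b], [F → . x B] }  — shift
  I12: { [A → y D .] }  — reduce
  I13: { [D → B B .] }  — reduce
  I14: { [A → . A D], [A → . F F x], [A → . y D], [A → F . F x], [A → F F . x], [F → . F A b], [F → . x B], [F → F . A b] }  — shift
  I15: { [A → y . D], [B → . +], [B → . F y], [B → . y y], [D → . B B], [F → . F A b], [F → . x B] }  — shift
  I16: { [A → F F x .], [B → . +], [B → . F y], [B → . y y], [F → . F A b], [F → . x B], [F → x . B] }  — shift, reduce
  I17: { [A → A D .] }  — reduce
  I18: { [F → F A b .] }  — reduce

Conflict in state I10:
  Shift-reduce conflict between [B → F y .] and [B → . +]
So the grammar is NOT LR(0).

Answer: No. Shift-reduce conflict between [B → F y .] and [B → . +]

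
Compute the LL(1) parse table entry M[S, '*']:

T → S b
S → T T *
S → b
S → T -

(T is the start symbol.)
To find M[S, '*'], we find productions for S where '*' is in the predict set (PREDICT(N → α) = (FIRST(α) \ {ε}) ∪ (FOLLOW(N) if α ⇒* ε)).

Relevant sets:
  FIRST(T) = { 'b' }

S → T T *: PREDICT = { 'b' }
S → b: PREDICT = { 'b' }
S → T -: PREDICT = { 'b' }

M[S, '*'] is empty (no production applies)

Answer: Empty (error entry)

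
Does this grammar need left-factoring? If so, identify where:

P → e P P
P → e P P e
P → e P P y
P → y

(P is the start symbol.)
Yes, P has productions with common prefix 'e P P'

Left-factoring is needed when two productions for the same non-terminal
share a common prefix on the right-hand side.

Productions for P:
  P → e P P
  P → e P P e
  P → e P P y
  P → y

Found common prefix 'e P P' in productions for P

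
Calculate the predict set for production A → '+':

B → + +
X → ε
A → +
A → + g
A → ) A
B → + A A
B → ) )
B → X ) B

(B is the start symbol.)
{ '+' }

PREDICT(A → '+') = (FIRST(RHS) \ {ε}) ∪ (FOLLOW(A) if ε ∈ FIRST(RHS), i.e. RHS ⇒* ε)
FIRST('+') = { '+' }
ε ∉ FIRST('+'), so FOLLOW(A) is not added.
PREDICT(A → '+') = { '+' }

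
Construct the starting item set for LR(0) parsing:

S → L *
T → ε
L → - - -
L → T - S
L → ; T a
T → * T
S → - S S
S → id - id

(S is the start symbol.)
{ [L → . - - -], [L → . ; T a], [L → . T - S], [S → . - S S], [S → . L *], [S → . id - id], [S' → . S], [T → . * T], [T → .] }

First, augment the grammar with S' → S
I₀ = CLOSURE({ [S' → . S] }):
  [S' → . S] has the dot before S: add [S → . L *], [S → . - S S], [S → . id - id]
  [S → . L *] has the dot before L: add [L → . - - -], [L → . T - S], [L → . ; T a]
  [L → . T - S] has the dot before T: add [T → .], [T → . * T]
No further items can be added.

I₀ = { [L → . - - -], [L → . ; T a], [L → . T - S], [S → . - S S], [S → . L *], [S → . id - id], [S' → . S], [T → . * T], [T → .] }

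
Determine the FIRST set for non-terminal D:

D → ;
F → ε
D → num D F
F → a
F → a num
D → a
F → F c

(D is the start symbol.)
From D → ;:
  - ';' is a terminal: add ';' and stop
From D → num D F:
  - num is a terminal: add 'num' and stop
From D → a:
  - a is a terminal: add 'a' and stop

Collecting: FIRST(D) = { ';', 'a', 'num' }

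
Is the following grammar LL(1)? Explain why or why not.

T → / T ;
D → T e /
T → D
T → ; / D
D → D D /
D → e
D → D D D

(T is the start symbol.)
Relevant sets:
  FIRST(D) = { '/', ';', 'e' }
  FIRST(T) = { '/', ';', 'e' }

For T:
  PREDICT(T → '/' T ';') = { '/' }
  PREDICT(T → D) = { '/', ';', 'e' }
  PREDICT(T → ';' '/' D) = { ';' }
For D:
  PREDICT(D → T e '/') = { '/', ';', 'e' }
  PREDICT(D → D D '/') = { '/', ';', 'e' }
  PREDICT(D → e) = { 'e' }
  PREDICT(D → D D D) = { '/', ';', 'e' }

Conflict found: Predict set conflict for T: { '/' }
The grammar is NOT LL(1).

Answer: No. Predict set conflict for T: { '/' }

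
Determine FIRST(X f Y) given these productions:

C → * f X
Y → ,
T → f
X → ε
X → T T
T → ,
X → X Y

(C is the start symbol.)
FIRST sets of the non-terminals involved (from the grammar, by fixed-point iteration):
  FIRST(X) = { ',', 'f', ε }

To compute FIRST(X f Y), process the symbols left to right:
Symbol X is a non-terminal. Add FIRST(X) \ {ε} = { ',', 'f' }
X is nullable (ε ∈ FIRST(X)), continue to the next symbol.
Symbol f is a terminal. Add 'f' and stop.
FIRST(X f Y) = { ',', 'f' }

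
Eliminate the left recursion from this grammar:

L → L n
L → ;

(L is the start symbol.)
L → ; L'
L' → n L'
L' → ε

L is directly left-recursive. The standard transformation for
  A → A α₁ | ... | A α_m | β₁ | ... | β_n
is
  A  → β₁ A' | ... | β_n A'
  A' → α₁ A' | ... | α_m A' | ε

L → ; becomes L → ; L'
L → L n becomes L' → n L'
Add L' → ε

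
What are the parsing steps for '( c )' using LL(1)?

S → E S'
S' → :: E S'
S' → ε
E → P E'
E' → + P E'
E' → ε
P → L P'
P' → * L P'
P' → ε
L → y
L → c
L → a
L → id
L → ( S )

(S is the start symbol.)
Stack is shown with the top on the left.

Stack                    Input    Action
----------------------------------------
S $                      ( c ) $  output S → E S'
E S' $                   ( c ) $  output E → P E'
P E' S' $                ( c ) $  output P → L P'
L P' E' S' $             ( c ) $  output L → ( S )
( S ) P' E' S' $         ( c ) $  match '('
S ) P' E' S' $           c ) $    output S → E S'
E S' ) P' E' S' $        c ) $    output E → P E'
P E' S' ) P' E' S' $     c ) $    output P → L P'
L P' E' S' ) P' E' S' $  c ) $    output L → c
c P' E' S' ) P' E' S' $  c ) $    match 'c'
P' E' S' ) P' E' S' $    ) $      output P' → ε
E' S' ) P' E' S' $       ) $      output E' → ε
S' ) P' E' S' $          ) $      output S' → ε
) P' E' S' $             ) $      match ')'
P' E' S' $               $        output P' → ε
E' S' $                  $        output E' → ε
S' $                     $        output S' → ε
$                        $        accept

The string is accepted.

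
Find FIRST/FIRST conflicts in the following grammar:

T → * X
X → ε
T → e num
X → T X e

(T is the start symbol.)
No FIRST/FIRST conflicts.

A FIRST/FIRST conflict occurs when two productions N → α and N → β for the same non-terminal have FIRST(α) ∩ FIRST(β) ≠ ∅ (with ε ∈ FIRST of a nullable right-hand side, so two nullable alternatives also conflict).

FIRST sets of the non-terminals at (or reachable through a nullable prefix from) the front of some alternative:
  FIRST(T) = { '*', 'e' }

Productions for T:
  T → * X: FIRST = { '*' }
  T → e num: FIRST = { 'e' }
Productions for X:
  X → ε: FIRST = { ε }
  X → T X e: FIRST = { '*', 'e' }

All alternatives of each non-terminal have pairwise disjoint FIRST sets.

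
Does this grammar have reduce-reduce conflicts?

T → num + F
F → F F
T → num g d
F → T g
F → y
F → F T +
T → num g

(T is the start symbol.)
Augment with T' → T and build the canonical LR(0) collection (I0 = CLOSURE({[T' → . T]}), then GOTO on every symbol after a dot until no new states appear). It has 13 states:
  I0: { [T → . num + F], [T → . num g d], [T → . num g], [T' → . T] }  — shift
  I1: { [T' → T .] }  — accept
  I2: { [T → num . + F], [T → num . g d], [T → num . g] }  — shift
  I3: { [F → . F F], [F → . F T +], [F → . T g], [F → . y], [T → . num + F], [T → . num g d], [T → . num g], [T → num + . F] }  — shift
  I4: { [T → num g . d], [T → num g .] }  — shift, reduce
  I5: { [T → num g d .] }  — reduce
  I6: { [F → . F F], [F → . F T +], [F → . T g], [F → . y], [F → F . F], [F → F . T +], [T → . num + F], [T → . num g d], [T → . num g], [T → num + F .] }  — shift, reduce
  I7: { [F → T . g] }  — shift
  I8: { [F → y .] }  — reduce
  I9: { [F → T g .] }  — reduce
  I10: { [F → . F F], [F → . F T +], [F → . T g], [F → . y], [F → F . F], [F → F . T +], [F → F F .], [T → . num + F], [T → . num g d], [T → . num g] }  — shift, reduce
  I11: { [F → F T . +], [F → T . g] }  — shift
  I12: { [F → F T + .] }  — reduce

No state contains more than one complete item.

Answer: No reduce-reduce conflicts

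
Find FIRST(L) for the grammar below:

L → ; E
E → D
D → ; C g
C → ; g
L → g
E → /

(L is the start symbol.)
{ ';', 'g' }

To compute FIRST(L), examine every production with L on the left-hand side, reading each right-hand side left to right until a non-nullable symbol is reached.

From L → ; E:
  - ';' is a terminal: add ';' and stop
From L → g:
  - g is a terminal: add 'g' and stop

Collecting: FIRST(L) = { ';', 'g' }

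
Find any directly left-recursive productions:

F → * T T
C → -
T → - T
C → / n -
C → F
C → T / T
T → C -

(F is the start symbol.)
Direct left recursion occurs when N → N α for some non-terminal N (the right-hand side begins with the left-hand side itself).

F → * T T: starts with '*'
C → -: starts with '-'
T → - T: starts with '-'
C → / n -: starts with '/'
C → F: starts with F
C → T / T: starts with T
T → C -: starts with C

No direct left recursion found.

Answer: No direct left recursion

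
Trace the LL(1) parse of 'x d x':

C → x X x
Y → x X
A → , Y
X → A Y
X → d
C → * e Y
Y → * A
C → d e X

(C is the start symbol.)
LL(1) parsing maintains a stack (initially the start symbol over $) and the input. At each step: if the stack top is a terminal, match it against the current input token; if it is a non-terminal N, replace it with the RHS of M[N, lookahead] (the unique production whose predict set contains the lookahead).

Stack is shown with the top on the left.

Stack    Input    Action
------------------------
C $      x d x $  output C → x X x
x X x $  x d x $  match 'x'
X x $    d x $    output X → d
d x $    d x $    match 'd'
x $      x $      match 'x'
$        $        accept

The string is accepted.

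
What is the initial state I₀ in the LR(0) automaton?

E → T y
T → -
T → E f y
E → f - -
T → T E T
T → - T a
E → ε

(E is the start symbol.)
First, augment the grammar with E' → E
I₀ = CLOSURE({ [E' → . E] }):
  [E' → . E] has the dot before E: add [E → . T y], [E → . f - -], [E → .]
  [E → . T y] has the dot before T: add [T → . -], [T → . E f y], [T → . T E T], [T → . - T a]
No further items can be added.

I₀ = { [E → . T y], [E → . f - -], [E → .], [E' → . E], [T → . - T a], [T → . -], [T → . E f y], [T → . T E T] }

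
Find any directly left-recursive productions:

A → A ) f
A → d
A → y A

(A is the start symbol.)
Yes, A is left-recursive

Direct left recursion occurs when N → N α for some non-terminal N (the right-hand side begins with the left-hand side itself).

A → A ) f: LEFT RECURSIVE (starts with A)
A → d: starts with d
A → y A: starts with y

The grammar has direct left recursion on: A.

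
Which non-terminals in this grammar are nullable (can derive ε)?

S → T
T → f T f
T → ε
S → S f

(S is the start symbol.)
A non-terminal is nullable if it can derive ε (the empty string): either it has an ε-production, or it has a production whose right-hand side consists entirely of nullable non-terminals.

ε-productions: T → ε
So T is immediately nullable.
S → T: every symbol on the right is nullable, so S is nullable too.
Every non-terminal is now nullable.
Nullable = { 'S', 'T' }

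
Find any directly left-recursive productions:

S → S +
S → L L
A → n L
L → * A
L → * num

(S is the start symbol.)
Yes, S is left-recursive

S → S +: LEFT RECURSIVE (starts with S)
S → L L: starts with L
A → n L: starts with n
L → * A: starts with '*'
L → * num: starts with '*'

The grammar has direct left recursion on: S.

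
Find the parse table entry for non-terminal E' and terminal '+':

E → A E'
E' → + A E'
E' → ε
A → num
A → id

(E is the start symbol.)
To find M[E', '+'], we find productions for E' where '+' is in the predict set (PREDICT(N → α) = (FIRST(α) \ {ε}) ∪ (FOLLOW(N) if α ⇒* ε)).

Relevant sets:
  FOLLOW(E') = { $ }

E' → + A E': PREDICT = { '+' }
  '+' is in predict set, so this production goes in M[E', '+']
E' → ε: PREDICT = { $ }

M[E', '+'] = E' → + A E'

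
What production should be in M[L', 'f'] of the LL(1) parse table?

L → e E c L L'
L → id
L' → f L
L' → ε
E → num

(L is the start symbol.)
L' → f L, L' → ε

To find M[L', 'f'], we find productions for L' where 'f' is in the predict set (PREDICT(N → α) = (FIRST(α) \ {ε}) ∪ (FOLLOW(N) if α ⇒* ε)).

Relevant sets:
  FOLLOW(L') = { $, 'f' }

L' → f L: PREDICT = { 'f' }
  'f' is in predict set, so this production goes in M[L', 'f']
L' → ε: PREDICT = { $, 'f' }
  'f' is in predict set, so this production goes in M[L', 'f']

M[L', 'f'] = L' → f L, L' → ε  (a multiply-defined cell — the grammar is not LL(1))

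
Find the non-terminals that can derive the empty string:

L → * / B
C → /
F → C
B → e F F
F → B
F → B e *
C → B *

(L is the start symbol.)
There are no ε-productions, so no non-terminal can derive ε.
No non-terminals are nullable.

Answer: None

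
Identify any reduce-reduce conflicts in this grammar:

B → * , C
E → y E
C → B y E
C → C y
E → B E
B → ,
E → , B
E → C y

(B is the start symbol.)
Augment with B' → B and build the canonical LR(0) collection (I0 = CLOSURE({[B' → . B]}), then GOTO on every symbol after a dot until no new states appear). It has 20 states:
  I0: { [B → . * , C], [B → . ,], [B' → . B] }  — shift
  I1: { [B → * . , C] }  — shift
  I2: { [B → , .] }  — reduce
  I3: { [B' → B .] }  — accept
  I4: { [B → * , . C], [B → . * , C], [B → . ,], [C → . B y E], [C → . C y] }  — shift
  I5: { [C → B . y E] }  — shift
  I6: { [B → * , C .], [C → C . y] }  — shift, reduce
  I7: { [C → C y .] }  — reduce
  I8: { [B → . * , C], [B → . ,], [C → . B y E], [C → . C y], [C → B y . E], [E → . , B], [E → . B E], [E → . C y], [E → . y E] }  — shift
  I9: { [B → , .], [B → . * , C], [B → . ,], [E → , . B] }  — shift, reduce
  I10: { [B → . * , C], [B → . ,], [C → . B y E], [C → . C y], [C → B . y E], [E → . , B], [E → . B E], [E → . C y], [E → . y E], [E → B . E] }  — shift
  I11: { [C → C . y], [E → C . y] }  — shift
  I12: { [C → B y E .] }  — reduce
  I13: { [B → . * , C], [B → . ,], [C → . B y E], [C → . C y], [E → . , B], [E → . B E], [E → . C y], [E → . y E], [E → y . E] }  — shift
  I14: { [E → y E .] }  — reduce
  I15: { [C → C y .], [E → C y .] }  — 2 reduces
  I16: { [E → B E .] }  — reduce
  I17: { [B → . * , C], [B → . ,], [C → . B y E], [C → . C y], [C → B y . E], [E → . , B], [E → . B E], [E → . C y], [E → . y E], [E → y . E] }  — shift
  I18: { [C → B y E .], [E → y E .] }  — 2 reduces
  I19: { [E → , B .] }  — reduce

I15 contains complete items [C → C y .], [E → C y .] — reduce-reduce conflict.
I18 contains complete items [C → B y E .], [E → y E .] — reduce-reduce conflict.

Answer: Yes — I15: [C → C y .] vs [E → C y .]; I18: [C → B y E .] vs [E → y E .]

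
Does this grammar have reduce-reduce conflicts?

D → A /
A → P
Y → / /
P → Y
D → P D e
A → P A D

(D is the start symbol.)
No reduce-reduce conflicts

Augment with D' → D and build the canonical LR(0) collection (I0 = CLOSURE({[D' → . D]}), then GOTO on every symbol after a dot until no new states appear). It has 13 states:
  I0: { [A → . P A D], [A → . P], [D → . A /], [D → . P D e], [D' → . D], [P → . Y], [Y → . / /] }  — shift
  I1: { [Y → / . /] }  — shift
  I2: { [D → A . /] }  — shift
  I3: { [D' → D .] }  — accept
  I4: { [A → . P A D], [A → . P], [A → P . A D], [A → P .], [D → . A /], [D → . P D e], [D → P . D e], [P → . Y], [Y → . / /] }  — shift, reduce
  I5: { [P → Y .] }  — reduce
  I6: { [A → . P A D], [A → . P], [A → P A . D], [D → . A /], [D → . P D e], [D → A . /], [P → . Y], [Y → . / /] }  — shift
  I7: { [D → P D . e] }  — shift
  I8: { [D → P D e .] }  — reduce
  I9: { [D → A / .], [Y → / . /] }  — shift, reduce
  I10: { [A → P A D .] }  — reduce
  I11: { [Y → / / .] }  — reduce
  I12: { [D → A / .] }  — reduce

No state contains more than one complete item.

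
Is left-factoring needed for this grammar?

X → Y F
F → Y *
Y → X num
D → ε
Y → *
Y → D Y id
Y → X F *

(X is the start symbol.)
Yes, Y has productions with common prefix 'X'

Left-factoring is needed when two productions for the same non-terminal
share a common prefix on the right-hand side.

Productions for Y:
  Y → X num
  Y → *
  Y → D Y id
  Y → X F *

Found common prefix 'X' in productions for Y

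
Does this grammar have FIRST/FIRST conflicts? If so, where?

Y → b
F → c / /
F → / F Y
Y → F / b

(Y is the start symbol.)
No FIRST/FIRST conflicts.

A FIRST/FIRST conflict occurs when two productions N → α and N → β for the same non-terminal have FIRST(α) ∩ FIRST(β) ≠ ∅ (with ε ∈ FIRST of a nullable right-hand side, so two nullable alternatives also conflict).

FIRST sets of the non-terminals at (or reachable through a nullable prefix from) the front of some alternative:
  FIRST(F) = { '/', 'c' }

Productions for Y:
  Y → b: FIRST = { 'b' }
  Y → F / b: FIRST = { '/', 'c' }
Productions for F:
  F → c / /: FIRST = { 'c' }
  F → / F Y: FIRST = { '/' }

All alternatives of each non-terminal have pairwise disjoint FIRST sets.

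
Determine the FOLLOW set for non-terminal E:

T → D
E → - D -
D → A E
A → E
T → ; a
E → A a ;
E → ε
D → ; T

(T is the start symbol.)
{ $, '-', 'a' }

To compute FOLLOW(E), find every occurrence of E on a right-hand side N → α E β: add FIRST(β) \ {ε}, and if β is empty or nullable also add FOLLOW(N). Iterate to a fixed point.

In D → A E: E is at the end, add FOLLOW(D)
In A → E: E is at the end, add FOLLOW(A)

The FOLLOW sets referred to above (computed the same way, to a fixed point):
  FOLLOW(D) = { $, '-' }
  FOLLOW(A) = { $, '-', 'a' }

Taking the union: FOLLOW(E) = { $, '-', 'a' }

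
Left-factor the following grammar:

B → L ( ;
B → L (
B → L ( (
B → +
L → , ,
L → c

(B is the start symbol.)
B → L ( B'
B' → ;
B' → ε
B' → (
B → +
L → , ,
L → c

Left-factoring transforms A → αβ₁ | αβ₂ into A → αA' and A' → β₁ | β₂
(α is the longest common prefix among the alternatives). Repeat until
no nonterminal has two alternatives with a common prefix.

Round 1: B has alternatives sharing prefix 'L ('. Introduce B': B → L ( B'
  Add: B' → ;
  Add: B' → ε
  Add: B' → (

No remaining common prefixes — done.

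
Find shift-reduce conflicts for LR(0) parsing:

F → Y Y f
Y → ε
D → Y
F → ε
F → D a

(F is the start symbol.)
Augment with F' → F and build the canonical LR(0) collection (I0 = CLOSURE({[F' → . F]}), then GOTO on every symbol after a dot until no new states appear). It has 7 states:
  I0: { [D → . Y], [F → . D a], [F → . Y Y f], [F → .], [F' → . F], [Y → .] }  — 2 reduces
  I1: { [F → D . a] }  — shift
  I2: { [F' → F .] }  — accept
  I3: { [D → Y .], [F → Y . Y f], [Y → .] }  — 2 reduces
  I4: { [F → Y Y . f] }  — shift
  I5: { [F → Y Y f .] }  — reduce
  I6: { [F → D a .] }  — reduce

No state contains both a complete item and a shift item.

Answer: No shift-reduce conflicts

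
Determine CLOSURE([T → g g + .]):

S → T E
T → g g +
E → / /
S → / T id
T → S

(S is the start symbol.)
To compute CLOSURE, for each item [A → α.Bβ] where B is a non-terminal, add [B → .γ] for all productions B → γ; repeat for the newly added items until nothing changes.

Start with: [T → g g + .]
The dot is at the end, so nothing is added.

CLOSURE = { [T → g g + .] }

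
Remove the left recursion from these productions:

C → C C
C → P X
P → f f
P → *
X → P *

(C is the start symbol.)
C → P X C'
C' → C C'
C' → ε
P → f f
P → *
X → P *

C is directly left-recursive. The standard transformation for
  A → A α₁ | ... | A α_m | β₁ | ... | β_n
is
  A  → β₁ A' | ... | β_n A'
  A' → α₁ A' | ... | α_m A' | ε

C → P X becomes C → P X C'
C → C C becomes C' → C C'
Add C' → ε

Productions for other non-terminals are unchanged:
  P → f f
  P → *
  X → P *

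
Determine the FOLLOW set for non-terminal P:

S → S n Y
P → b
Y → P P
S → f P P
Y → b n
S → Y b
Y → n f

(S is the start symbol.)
In Y → P P: P is followed by P, add FIRST(P) \ {ε} = { 'b' }
In Y → P P: P is at the end, add FOLLOW(Y)
In S → f P P: P is followed by P, add FIRST(P) \ {ε} = { 'b' }
In S → f P P: P is at the end, add FOLLOW(S)

The FOLLOW sets referred to above (computed the same way, to a fixed point):
  FOLLOW(Y) = { $, 'b', 'n' }
  FOLLOW(S) = { $, 'n' }

Taking the union: FOLLOW(P) = { $, 'b', 'n' }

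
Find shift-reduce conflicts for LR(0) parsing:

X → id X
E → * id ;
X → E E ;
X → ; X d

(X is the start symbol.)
No shift-reduce conflicts

Augment with X' → X and build the canonical LR(0) collection (I0 = CLOSURE({[X' → . X]}), then GOTO on every symbol after a dot until no new states appear). It has 13 states:
  I0: { [E → . * id ;], [X → . ; X d], [X → . E E ;], [X → . id X], [X' → . X] }  — shift
  I1: { [E → * . id ;] }  — shift
  I2: { [E → . * id ;], [X → . ; X d], [X → . E E ;], [X → . id X], [X → ; . X d] }  — shift
  I3: { [E → . * id ;], [X → E . E ;] }  — shift
  I4: { [X' → X .] }  — accept
  I5: { [E → . * id ;], [X → . ; X d], [X → . E E ;], [X → . id X], [X → id . X] }  — shift
  I6: { [X → id X .] }  — reduce
  I7: { [X → E E . ;] }  — shift
  I8: { [X → E E ; .] }  — reduce
  I9: { [X → ; X . d] }  — shift
  I10: { [X → ; X d .] }  — reduce
  I11: { [E → * id . ;] }  — shift
  I12: { [E → * id ; .] }  — reduce

No state contains both a complete item and a shift item.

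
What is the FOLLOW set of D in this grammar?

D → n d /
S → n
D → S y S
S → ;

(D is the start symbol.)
{ $ }

To compute FOLLOW(D), find every occurrence of D on a right-hand side N → α D β: add FIRST(β) \ {ε}, and if β is empty or nullable also add FOLLOW(N). Iterate to a fixed point.

D is the start symbol, so $ ∈ FOLLOW(D).
D does not occur on any right-hand side.

Taking the union: FOLLOW(D) = { $ }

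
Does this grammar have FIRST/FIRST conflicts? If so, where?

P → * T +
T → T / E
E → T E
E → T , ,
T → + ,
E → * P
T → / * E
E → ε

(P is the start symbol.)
A FIRST/FIRST conflict occurs when two productions N → α and N → β for the same non-terminal have FIRST(α) ∩ FIRST(β) ≠ ∅ (with ε ∈ FIRST of a nullable right-hand side, so two nullable alternatives also conflict).

FIRST sets of the non-terminals at (or reachable through a nullable prefix from) the front of some alternative:
  FIRST(T) = { '+', '/' }

Productions for T:
  T → T / E: FIRST = { '+', '/' }
  T → + ,: FIRST = { '+' }
  T → / * E: FIRST = { '/' }
Productions for E:
  E → T E: FIRST = { '+', '/' }
  E → T , ,: FIRST = { '+', '/' }
  E → * P: FIRST = { '*' }
  E → ε: FIRST = { ε }
P has only one production, so no FIRST/FIRST conflict is possible there.

Conflict for T: T → T / E and T → + ,
  Overlap: { '+' }
Conflict for T: T → T / E and T → / * E
  Overlap: { '/' }
Conflict for E: E → T E and E → T , ,
  Overlap: { '+', '/' }

Answer: Yes. T → T '/' E / T → '+' ',' on { '+' }; T → T '/' E / T → '/' '*' E on { '/' }; E → T E / E → T ',' ',' on { '+', '/' }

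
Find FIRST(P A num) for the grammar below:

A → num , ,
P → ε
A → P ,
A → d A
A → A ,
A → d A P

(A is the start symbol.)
{ ',', 'd', 'num' }

FIRST sets of the non-terminals involved (from the grammar, by fixed-point iteration):
  FIRST(P) = { ε }
  FIRST(A) = { ',', 'd', 'num' }

To compute FIRST(P A num), process the symbols left to right:
Symbol P is a non-terminal. Add FIRST(P) \ {ε} = { }
P is nullable (ε ∈ FIRST(P)), continue to the next symbol.
Symbol A is a non-terminal. Add FIRST(A) \ {ε} = { ',', 'd', 'num' }
A is not nullable (ε ∉ FIRST(A)), so stop here.
FIRST(P A num) = { ',', 'd', 'num' }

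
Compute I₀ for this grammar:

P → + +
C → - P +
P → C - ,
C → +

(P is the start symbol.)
{ [C → . +], [C → . - P +], [P → . + +], [P → . C - ,], [P' → . P] }

First, augment the grammar with P' → P
I₀ = CLOSURE({ [P' → . P] }):
  [P' → . P] has the dot before P: add [P → . + +], [P → . C - ,]
  [P → . C - ,] has the dot before C: add [C → . - P +], [C → . +]
No further items can be added.

I₀ = { [C → . +], [C → . - P +], [P → . + +], [P → . C - ,], [P' → . P] }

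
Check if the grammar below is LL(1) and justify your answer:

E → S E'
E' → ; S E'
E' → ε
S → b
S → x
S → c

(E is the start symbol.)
A grammar is LL(1) if for each non-terminal N with multiple productions, the predict sets of those productions are pairwise disjoint, where PREDICT(N → α) = (FIRST(α) \ {ε}) ∪ (FOLLOW(N) if α ⇒* ε).

Relevant sets:
  FOLLOW(E') = { $ }

For E':
  PREDICT(E' → ';' S E') = { ';' }
  PREDICT(E' → ε) = { $ }
For S:
  PREDICT(S → b) = { 'b' }
  PREDICT(S → x) = { 'x' }
  PREDICT(S → c) = { 'c' }
E has a single production, so nothing to check there.

All predict sets are disjoint. The grammar IS LL(1).

Answer: Yes, the grammar is LL(1).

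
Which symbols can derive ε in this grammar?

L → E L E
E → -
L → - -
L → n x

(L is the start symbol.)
There are no ε-productions, so no non-terminal can derive ε.
No non-terminals are nullable.

Answer: None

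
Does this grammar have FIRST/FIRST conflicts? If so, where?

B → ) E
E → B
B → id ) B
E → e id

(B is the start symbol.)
No FIRST/FIRST conflicts.

A FIRST/FIRST conflict occurs when two productions N → α and N → β for the same non-terminal have FIRST(α) ∩ FIRST(β) ≠ ∅ (with ε ∈ FIRST of a nullable right-hand side, so two nullable alternatives also conflict).

FIRST sets of the non-terminals at (or reachable through a nullable prefix from) the front of some alternative:
  FIRST(B) = { ')', 'id' }

Productions for B:
  B → ) E: FIRST = { ')' }
  B → id ) B: FIRST = { 'id' }
Productions for E:
  E → B: FIRST = { ')', 'id' }
  E → e id: FIRST = { 'e' }

All alternatives of each non-terminal have pairwise disjoint FIRST sets.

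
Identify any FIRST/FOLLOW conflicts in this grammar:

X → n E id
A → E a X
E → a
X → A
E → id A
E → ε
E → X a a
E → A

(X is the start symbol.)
A FIRST/FOLLOW conflict occurs when a non-terminal N has a nullable alternative N → β (β ⇒* ε) and another alternative N → α with FIRST(α) ∩ FOLLOW(N) ≠ ∅: on such a lookahead the parser cannot decide between expanding α and letting N vanish via β.

Nullable non-terminals: E.
FIRST sets used below: FIRST(X) = { 'a', 'id', 'n' }, FIRST(A) = { 'a', 'id', 'n' }

E: nullable alternative(s) E → ε; FOLLOW(E) = { 'a', 'id' }
  E → a: FIRST \ {ε} = { 'a' } — overlaps FOLLOW(E) on { 'a' }: CONFLICT
  E → id A: FIRST \ {ε} = { 'id' } — overlaps FOLLOW(E) on { 'id' }: CONFLICT
  E → ε: FIRST \ {ε} = { } — this is the only nullable alternative, skip
  E → X a a: FIRST \ {ε} = { 'a', 'id', 'n' } — overlaps FOLLOW(E) on { 'a', 'id' }: CONFLICT
  E → A: FIRST \ {ε} = { 'a', 'id', 'n' } — overlaps FOLLOW(E) on { 'a', 'id' }: CONFLICT

A, X have no nullable alternative, so no FIRST/FOLLOW check is needed there.

So the grammar has 4 FIRST/FOLLOW conflicts (marked CONFLICT above).

Answer: Yes. E → a with FOLLOW(E) on { 'a' }; E → id A with FOLLOW(E) on { 'id' }; E → X a a with FOLLOW(E) on { 'a', 'id' }; E → A with FOLLOW(E) on { 'a', 'id' }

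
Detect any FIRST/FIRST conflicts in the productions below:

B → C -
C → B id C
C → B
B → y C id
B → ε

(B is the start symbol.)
Yes. B → C '-' / B → y C id on { 'y' }; C → B id C / C → B on { '-', 'id', 'y' }

A FIRST/FIRST conflict occurs when two productions N → α and N → β for the same non-terminal have FIRST(α) ∩ FIRST(β) ≠ ∅ (with ε ∈ FIRST of a nullable right-hand side, so two nullable alternatives also conflict).

FIRST sets of the non-terminals at (or reachable through a nullable prefix from) the front of some alternative:
  FIRST(C) = { '-', 'id', 'y', ε }
  FIRST(B) = { '-', 'id', 'y', ε }

Productions for B:
  B → C -: FIRST = { '-', 'id', 'y' }
  B → y C id: FIRST = { 'y' }
  B → ε: FIRST = { ε }
Productions for C:
  C → B id C: FIRST = { '-', 'id', 'y' }
  C → B: FIRST = { '-', 'id', 'y', ε }

Conflict for B: B → C - and B → y C id
  Overlap: { 'y' }
Conflict for C: C → B id C and C → B
  Overlap: { '-', 'id', 'y' }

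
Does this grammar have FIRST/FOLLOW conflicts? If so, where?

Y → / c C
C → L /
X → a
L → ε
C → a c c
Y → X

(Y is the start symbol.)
No FIRST/FOLLOW conflicts.

A FIRST/FOLLOW conflict occurs when a non-terminal N has a nullable alternative N → β (β ⇒* ε) and another alternative N → α with FIRST(α) ∩ FOLLOW(N) ≠ ∅: on such a lookahead the parser cannot decide between expanding α and letting N vanish via β.

Nullable non-terminals: L.
L has a nullable alternative but only one production, so nothing to check.

C, X, Y have no nullable alternative, so no FIRST/FOLLOW check is needed there.

No FIRST/FOLLOW conflicts found.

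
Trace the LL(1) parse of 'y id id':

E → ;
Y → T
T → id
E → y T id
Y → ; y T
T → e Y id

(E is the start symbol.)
LL(1) parsing maintains a stack (initially the start symbol over $) and the input. At each step: if the stack top is a terminal, match it against the current input token; if it is a non-terminal N, replace it with the RHS of M[N, lookahead] (the unique production whose predict set contains the lookahead).

Stack is shown with the top on the left.

Stack     Input      Action
---------------------------
E $       y id id $  output E → y T id
y T id $  y id id $  match 'y'
T id $    id id $    output T → id
id id $   id id $    match 'id'
id $      id $       match 'id'
$         $          accept

The string is accepted.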